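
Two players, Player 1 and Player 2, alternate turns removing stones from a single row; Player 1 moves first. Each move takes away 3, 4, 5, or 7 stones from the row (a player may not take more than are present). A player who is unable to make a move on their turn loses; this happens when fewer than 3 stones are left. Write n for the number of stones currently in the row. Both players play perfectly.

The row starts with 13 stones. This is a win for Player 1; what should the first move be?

Remove 3, leaving 10.

Build the W/L table. Terminal = L. A non-terminal position is W if it has a move to some L; otherwise it is L.
n=0: no move → L
n=1: no move → L
n=2: no move → L
n=3: can move to 0, which is L ⇒ W
n=4: can move to 1, which is L ⇒ W
n=5: can move to 2, which is L ⇒ W
n=6: can move to 2, which is L ⇒ W
n=7: can move to 2, which is L ⇒ W
n=8: can move to 1, which is L ⇒ W
n=9: can move to 2, which is L ⇒ W
n=10: moves to 7(W), 6(W), 5(W), 3(W); every one is W ⇒ L
n=11: moves to 8(W), 7(W), 6(W), 4(W); every one is W ⇒ L
n=12: moves to 9(W), 8(W), 7(W), 5(W); every one is W ⇒ L
n=13: can move to 10, which is L ⇒ W
From 13, the L positions reachable in one move are: 10.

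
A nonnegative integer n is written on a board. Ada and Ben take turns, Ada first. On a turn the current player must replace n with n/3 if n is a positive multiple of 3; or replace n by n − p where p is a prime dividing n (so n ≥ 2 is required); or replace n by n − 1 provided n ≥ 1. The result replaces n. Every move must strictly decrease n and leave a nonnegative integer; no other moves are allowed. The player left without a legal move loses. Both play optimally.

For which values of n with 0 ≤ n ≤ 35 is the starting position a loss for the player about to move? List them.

0, 4, 8, 14, 18, 22, 25, 27, 32, 35

Work bottom-up. With no move the player to move loses. Otherwise the position is W if at least one move leads to an L position for the opponent, and L if every move leads to a W.
n=0: no move → L
n=1: can move to 0, which is L ⇒ W
n=2: can move to 0, which is L ⇒ W
n=3: can move to 0, which is L ⇒ W
n=4: moves to 2(W), 3(W); every one is W ⇒ L
n=5: can move to 0, which is L ⇒ W
n=6: can move to 4, which is L ⇒ W
n=7: can move to 0, which is L ⇒ W
n=8: moves to 6(W), 7(W); every one is W ⇒ L
n=9: can move to 8, which is L ⇒ W
n=10: can move to 8, which is L ⇒ W
n=11: can move to 0, which is L ⇒ W
n=12: can move to 4, which is L ⇒ W
n=13: can move to 0, which is L ⇒ W
n=14: moves to 7(W), 12(W), 13(W); every one is W ⇒ L
n=15: can move to 14, which is L ⇒ W
n=16: can move to 14, which is L ⇒ W
n=17: can move to 0, which is L ⇒ W
n=18: moves to 6(W), 15(W), 16(W), 17(W); every one is W ⇒ L
n=19: can move to 0, which is L ⇒ W
n=20: can move to 18, which is L ⇒ W
n=21: can move to 14, which is L ⇒ W
n=22: moves to 11(W), 20(W), 21(W); every one is W ⇒ L
n=23: can move to 0, which is L ⇒ W
n=24: can move to 8, which is L ⇒ W
n=25: moves to 20(W), 24(W); every one is W ⇒ L
n=26: can move to 25, which is L ⇒ W
n=27: moves to 9(W), 24(W), 26(W); every one is W ⇒ L
n=28: can move to 27, which is L ⇒ W
n=29: can move to 0, which is L ⇒ W
n=30: can move to 25, which is L ⇒ W
n=31: can move to 0, which is L ⇒ W
n=32: moves to 30(W), 31(W); every one is W ⇒ L
n=33: can move to 22, which is L ⇒ W
n=34: can move to 32, which is L ⇒ W
n=35: moves to 28(W), 30(W), 34(W); every one is W ⇒ L
The losing starting values of n are exactly the entries labelled L in this table (10 of them).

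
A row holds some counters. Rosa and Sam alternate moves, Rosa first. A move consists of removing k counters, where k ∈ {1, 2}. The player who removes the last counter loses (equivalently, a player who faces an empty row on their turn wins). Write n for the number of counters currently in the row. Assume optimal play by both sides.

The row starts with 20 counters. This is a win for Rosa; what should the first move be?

Remove 1, leaving 19.

Classify positions by backward induction: terminal positions (no move available) are W. From any other position, the mover wins iff some move reaches an L.
n=0: no move; the opponent has just taken the last counter and therefore loses → W
n=1: only reaches 0(W), which is W → L
n=2: reaches L-position 1 → W
n=3: reaches L-position 1 → W
n=4: only reaches 3(W), 2(W), all W → L
n=5: reaches L-position 4 → W
n=6: reaches L-position 4 → W
n=7: only reaches 6(W), 5(W), all W → L
n=8: reaches L-position 7 → W
n=9: reaches L-position 7 → W
n=10: only reaches 9(W), 8(W), all W → L
n=11: reaches L-position 10 → W
n=12: reaches L-position 10 → W
n=13: only reaches 12(W), 11(W), all W → L
n=14: reaches L-position 13 → W
n=15: reaches L-position 13 → W
n=16: only reaches 15(W), 14(W), all W → L
n=17: reaches L-position 16 → W
n=18: reaches L-position 16 → W
n=19: only reaches 18(W), 17(W), all W → L
n=20: reaches L-position 19 → W
From 20, the L positions reachable in one move are: 19.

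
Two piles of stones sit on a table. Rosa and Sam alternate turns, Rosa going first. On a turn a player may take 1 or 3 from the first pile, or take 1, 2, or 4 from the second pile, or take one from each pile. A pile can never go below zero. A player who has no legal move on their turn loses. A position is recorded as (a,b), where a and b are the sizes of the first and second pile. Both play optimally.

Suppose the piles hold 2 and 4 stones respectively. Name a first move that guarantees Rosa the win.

Move to (2,0).

Work bottom-up. With no move the player to move loses. Otherwise the position is W if at least one move leads to an L position for the opponent, and L if every move leads to a W.
No move ever increases a pile, so every position that can arise here has a ≤ 2 and b ≤ 4; it is enough to label the cells with 0 ≤ a ≤ 2 and 0 ≤ b ≤ 4.
Every move lowers a or b (never raises either), so fill the grid row by row in increasing a, and left to right within a row: each cell's successors are then already labelled.
      b=0  b=1  b=2  b=3  b=4
a=0:    L    W    W    L    W
a=1:    W    W    L    W    W
a=2:    L    W    W    W    W
Cells with no legal move (terminal, hence L): (0,0).
The remaining L cells, each justified by listing all of its moves:
(0,3): moves to (0,2)(W), (0,1)(W); every one is W ⇒ L
(1,2): moves to (0,2)(W), (1,1)(W), (1,0)(W), (0,1)(W); every one is W ⇒ L
(2,0): the only move is to (1,0)(W), a W ⇒ L
Every other cell has at least one move into one of the L cells above, so it is W.
From (2,4), the L positions reachable in one move are: (2,0).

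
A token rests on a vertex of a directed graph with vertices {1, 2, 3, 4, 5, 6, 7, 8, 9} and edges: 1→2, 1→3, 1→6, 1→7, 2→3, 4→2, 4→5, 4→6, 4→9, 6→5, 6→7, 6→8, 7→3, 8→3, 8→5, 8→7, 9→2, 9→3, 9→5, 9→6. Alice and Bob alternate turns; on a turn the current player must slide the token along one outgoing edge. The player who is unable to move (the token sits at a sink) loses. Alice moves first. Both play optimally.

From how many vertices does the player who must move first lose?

Classify positions by backward induction: terminal positions (no move available) are L. From any other position, the mover wins iff some move reaches an L.
Every edge goes from a vertex to one that appears earlier in the order 3, 5, 2, 7, 8, 6, 1, 9, 4, so processing vertices in that order labels each vertex after all of its successors.
3: no outgoing edge → L
5: no outgoing edge → L
2: →3(L), so W
7: →3(L), so W
8: →5(L), so W
6: →5(L), so W
1: →3(L), so W
9: →5(L), so W
4: →5(L), so W
The L vertices are 3, 5; that is 2 in all.

2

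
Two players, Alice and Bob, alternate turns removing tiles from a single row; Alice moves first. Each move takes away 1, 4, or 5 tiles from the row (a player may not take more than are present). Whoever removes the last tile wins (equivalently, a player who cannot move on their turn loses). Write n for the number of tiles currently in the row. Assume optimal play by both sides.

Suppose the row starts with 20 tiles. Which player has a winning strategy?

Label each position W (a win for the player to move) or L (a loss). A position with no legal move is L; any other position is W exactly when some move reaches an L, and L when every move reaches a W.
n=0: no move → L
n=1: reaches L-position 0 → W
n=2: only reaches 1(W), which is W → L
n=3: reaches L-position 2 → W
n=4: reaches L-position 0 → W
n=5: reaches L-position 0 → W
n=6: reaches L-position 2 → W
n=7: reaches L-position 2 → W
n=8: only reaches 7(W), 4(W), 3(W), all W → L
n=9: reaches L-position 8 → W
n=10: only reaches 9(W), 6(W), 5(W), all W → L
n=11: reaches L-position 10 → W
n=12: reaches L-position 8 → W
n=13: reaches L-position 8 → W
n=14: reaches L-position 10 → W
n=15: reaches L-position 10 → W
n=16: only reaches 15(W), 12(W), 11(W), all W → L
n=17: reaches L-position 16 → W
n=18: only reaches 17(W), 14(W), 13(W), all W → L
n=19: reaches L-position 18 → W
n=20: reaches L-position 16 → W
From 20 Alice can remove 4, leaving 16, reaching an L position.

Alice wins.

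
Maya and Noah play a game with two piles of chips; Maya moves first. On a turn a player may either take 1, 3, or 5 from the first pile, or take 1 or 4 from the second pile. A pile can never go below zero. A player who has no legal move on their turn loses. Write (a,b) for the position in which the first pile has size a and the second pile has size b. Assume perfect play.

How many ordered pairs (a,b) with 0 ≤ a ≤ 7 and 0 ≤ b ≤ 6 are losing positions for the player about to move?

24

Work bottom-up. With no move the player to move loses. Otherwise the position is W if at least one move leads to an L position for the opponent, and L if every move leads to a W.
Every move lowers a or b (never raises either), so fill the grid row by row in increasing a, and left to right within a row: each cell's successors are then already labelled.
      b=0  b=1  b=2  b=3  b=4  b=5  b=6
a=0:    L    W    L    W    W    L    W
a=1:    W    L    W    L    W    W    L
a=2:    L    W    L    W    W    L    W
a=3:    W    L    W    L    W    W    L
a=4:    L    W    L    W    W    L    W
a=5:    W    L    W    L    W    W    L
a=6:    L    W    L    W    W    L    W
a=7:    W    L    W    L    W    W    L
Cells with no legal move (terminal, hence L): (0,0).
The remaining L cells, each justified by listing all of its moves:
(0,2): the only move is to (0,1)(W), a W ⇒ L
(0,5): moves to (0,4)(W), (0,1)(W); every one is W ⇒ L
(1,1): moves to (0,1)(W), (1,0)(W); every one is W ⇒ L
(1,3): moves to (0,3)(W), (1,2)(W); every one is W ⇒ L
(1,6): moves to (0,6)(W), (1,5)(W), (1,2)(W); every one is W ⇒ L
(2,0): the only move is to (1,0)(W), a W ⇒ L
(2,2): moves to (1,2)(W), (2,1)(W); every one is W ⇒ L
(2,5): moves to (1,5)(W), (2,4)(W), (2,1)(W); every one is W ⇒ L
(3,1): moves to (2,1)(W), (0,1)(W), (3,0)(W); every one is W ⇒ L
(3,3): moves to (2,3)(W), (0,3)(W), (3,2)(W); every one is W ⇒ L
(3,6): moves to (2,6)(W), (0,6)(W), (3,5)(W), (3,2)(W); every one is W ⇒ L
(4,0): moves to (3,0)(W), (1,0)(W); every one is W ⇒ L
(4,2): moves to (3,2)(W), (1,2)(W), (4,1)(W); every one is W ⇒ L
(4,5): moves to (3,5)(W), (1,5)(W), (4,4)(W), (4,1)(W); every one is W ⇒ L
(5,1): moves to (4,1)(W), (2,1)(W), (0,1)(W), (5,0)(W); every one is W ⇒ L
(5,3): moves to (4,3)(W), (2,3)(W), (0,3)(W), (5,2)(W); every one is W ⇒ L
(5,6): moves to (4,6)(W), (2,6)(W), (0,6)(W), (5,5)(W), (5,2)(W); every one is W ⇒ L
(6,0): moves to (5,0)(W), (3,0)(W), (1,0)(W); every one is W ⇒ L
(6,2): moves to (5,2)(W), (3,2)(W), (1,2)(W), (6,1)(W); every one is W ⇒ L
(6,5): moves to (5,5)(W), (3,5)(W), (1,5)(W), (6,4)(W), (6,1)(W); every one is W ⇒ L
(7,1): moves to (6,1)(W), (4,1)(W), (2,1)(W), (7,0)(W); every one is W ⇒ L
(7,3): moves to (6,3)(W), (4,3)(W), (2,3)(W), (7,2)(W); every one is W ⇒ L
(7,6): moves to (6,6)(W), (4,6)(W), (2,6)(W), (7,5)(W), (7,2)(W); every one is W ⇒ L
Every other cell has at least one move into one of the L cells above, so it is W.
L cells per row: a=0: 3, a=1: 3, a=2: 3, a=3: 3, a=4: 3, a=5: 3, a=6: 3, a=7: 3; total 24.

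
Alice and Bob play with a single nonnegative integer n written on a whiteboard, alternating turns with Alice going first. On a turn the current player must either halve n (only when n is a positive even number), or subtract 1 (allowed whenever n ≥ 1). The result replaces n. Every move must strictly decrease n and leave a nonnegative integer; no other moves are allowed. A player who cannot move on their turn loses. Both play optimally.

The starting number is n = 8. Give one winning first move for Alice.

Classify positions by backward induction: terminal positions (no move available) are L. From any other position, the mover wins iff some move reaches an L.
n=0: no move → L
n=1: W (go to 0, an L position)
n=2: L (sole option 1(W) is W)
n=3: W (go to 2, an L position)
n=4: W (go to 2, an L position)
n=5: L (sole option 4(W) is W)
n=6: W (go to 5, an L position)
n=7: L (sole option 6(W) is W)
n=8: W (go to 7, an L position)
From 8, the L positions reachable in one move are: 7.

Move to 7.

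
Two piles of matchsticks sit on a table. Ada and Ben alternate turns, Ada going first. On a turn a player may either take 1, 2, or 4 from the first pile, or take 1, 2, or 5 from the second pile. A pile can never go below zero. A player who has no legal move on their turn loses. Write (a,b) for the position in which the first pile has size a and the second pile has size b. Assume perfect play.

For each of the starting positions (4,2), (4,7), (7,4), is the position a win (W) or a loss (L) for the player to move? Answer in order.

(4,2): W, (4,7): L, (7,4): L

Build the W/L table. Terminal = L. A non-terminal position is W if it has a move to some L; otherwise it is L.
No move ever increases a pile, so every position that can arise here has a ≤ 7 and b ≤ 7; it is enough to label the cells with 0 ≤ a ≤ 7 and 0 ≤ b ≤ 7.
Every move lowers a or b (never raises either), so fill the grid row by row in increasing a, and left to right within a row: each cell's successors are then already labelled.
      b=0  b=1  b=2  b=3  b=4  b=5  b=6  b=7
a=0:    L    W    W    L    W    W    L    W
a=1:    W    L    W    W    L    W    W    L
a=2:    W    W    L    W    W    L    W    W
a=3:    L    W    W    L    W    W    L    W
a=4:    W    L    W    W    L    W    W    L
a=5:    W    W    L    W    W    L    W    W
a=6:    L    W    W    L    W    W    L    W
a=7:    W    L    W    W    L    W    W    L
Cells with no legal move (terminal, hence L): (0,0).
The remaining L cells, each justified by listing all of its moves:
(0,3): →(0,2)(W), (0,1)(W) — all W, so L
(0,6): →(0,5)(W), (0,4)(W), (0,1)(W) — all W, so L
(1,1): →(0,1)(W), (1,0)(W) — all W, so L
(1,4): →(0,4)(W), (1,3)(W), (1,2)(W) — all W, so L
(1,7): →(0,7)(W), (1,6)(W), (1,5)(W), (1,2)(W) — all W, so L
(2,2): →(1,2)(W), (0,2)(W), (2,1)(W), (2,0)(W) — all W, so L
(2,5): →(1,5)(W), (0,5)(W), (2,4)(W), (2,3)(W), (2,0)(W) — all W, so L
(3,0): →(2,0)(W), (1,0)(W) — all W, so L
(3,3): →(2,3)(W), (1,3)(W), (3,2)(W), (3,1)(W) — all W, so L
(3,6): →(2,6)(W), (1,6)(W), (3,5)(W), (3,4)(W), (3,1)(W) — all W, so L
(4,1): →(3,1)(W), (2,1)(W), (0,1)(W), (4,0)(W) — all W, so L
(4,4): →(3,4)(W), (2,4)(W), (0,4)(W), (4,3)(W), (4,2)(W) — all W, so L
(4,7): →(3,7)(W), (2,7)(W), (0,7)(W), (4,6)(W), (4,5)(W), (4,2)(W) — all W, so L
(5,2): →(4,2)(W), (3,2)(W), (1,2)(W), (5,1)(W), (5,0)(W) — all W, so L
(5,5): →(4,5)(W), (3,5)(W), (1,5)(W), (5,4)(W), (5,3)(W), (5,0)(W) — all W, so L
(6,0): →(5,0)(W), (4,0)(W), (2,0)(W) — all W, so L
(6,3): →(5,3)(W), (4,3)(W), (2,3)(W), (6,2)(W), (6,1)(W) — all W, so L
(6,6): →(5,6)(W), (4,6)(W), (2,6)(W), (6,5)(W), (6,4)(W), (6,1)(W) — all W, so L
(7,1): →(6,1)(W), (5,1)(W), (3,1)(W), (7,0)(W) — all W, so L
(7,4): →(6,4)(W), (5,4)(W), (3,4)(W), (7,3)(W), (7,2)(W) — all W, so L
(7,7): →(6,7)(W), (5,7)(W), (3,7)(W), (7,6)(W), (7,5)(W), (7,2)(W) — all W, so L
Every other cell has at least one move into one of the L cells above, so it is W.
(4,2): the move to (2,2) reaches an L cell, so W
(4,7): one of the L cells justified above, so L
(7,4): one of the L cells justified above, so L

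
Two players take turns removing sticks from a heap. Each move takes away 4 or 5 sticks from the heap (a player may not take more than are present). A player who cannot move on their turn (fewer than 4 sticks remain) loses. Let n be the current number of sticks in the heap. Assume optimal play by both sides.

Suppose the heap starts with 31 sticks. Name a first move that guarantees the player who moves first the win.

Remove 4, leaving 27.

Positions with no move are L. A position that does have a move is losing for the player to move precisely when every available move leads to a winning position for the opponent. Fill in the labels:
n=0: no move → L
n=1: no move → L
n=2: no move → L
n=3: no move → L
n=4: can move to 0, which is L ⇒ W
n=5: can move to 1, which is L ⇒ W
n=6: can move to 2, which is L ⇒ W
n=7: can move to 3, which is L ⇒ W
n=8: can move to 3, which is L ⇒ W
n=9: moves to 5(W), 4(W); every one is W ⇒ L
n=10: moves to 6(W), 5(W); every one is W ⇒ L
n=11: moves to 7(W), 6(W); every one is W ⇒ L
n=12: moves to 8(W), 7(W); every one is W ⇒ L
n=13: can move to 9, which is L ⇒ W
n=14: can move to 10, which is L ⇒ W
n=15: can move to 11, which is L ⇒ W
n=16: can move to 12, which is L ⇒ W
n=17: can move to 12, which is L ⇒ W
n=18: moves to 14(W), 13(W); every one is W ⇒ L
n=19: moves to 15(W), 14(W); every one is W ⇒ L
n=20: moves to 16(W), 15(W); every one is W ⇒ L
n=21: moves to 17(W), 16(W); every one is W ⇒ L
n=22: can move to 18, which is L ⇒ W
n=23: can move to 19, which is L ⇒ W
n=24: can move to 20, which is L ⇒ W
n=25: can move to 21, which is L ⇒ W
n=26: can move to 21, which is L ⇒ W
n=27: moves to 23(W), 22(W); every one is W ⇒ L
n=28: moves to 24(W), 23(W); every one is W ⇒ L
n=29: moves to 25(W), 24(W); every one is W ⇒ L
n=30: moves to 26(W), 25(W); every one is W ⇒ L
n=31: can move to 27, which is L ⇒ W
From 31, the L positions reachable in one move are: 27.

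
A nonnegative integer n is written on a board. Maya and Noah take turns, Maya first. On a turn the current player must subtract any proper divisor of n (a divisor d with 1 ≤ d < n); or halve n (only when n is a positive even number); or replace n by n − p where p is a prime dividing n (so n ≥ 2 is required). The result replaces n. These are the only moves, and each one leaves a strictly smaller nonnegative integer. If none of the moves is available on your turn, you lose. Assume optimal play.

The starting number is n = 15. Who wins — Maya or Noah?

Label each position W (a win for the player to move) or L (a loss). A position with no legal move is L; any other position is W exactly when some move reaches an L, and L when every move reaches a W.
n=0: no move → L
n=1: no move → L
n=2: can move to 0, which is L ⇒ W
n=3: can move to 0, which is L ⇒ W
n=4: moves to 2(W), 3(W); every one is W ⇒ L
n=5: can move to 0, which is L ⇒ W
n=6: can move to 4, which is L ⇒ W
n=7: can move to 0, which is L ⇒ W
n=8: can move to 4, which is L ⇒ W
n=9: moves to 6(W), 8(W); every one is W ⇒ L
n=10: can move to 9, which is L ⇒ W
n=11: can move to 0, which is L ⇒ W
n=12: can move to 9, which is L ⇒ W
n=13: can move to 0, which is L ⇒ W
n=14: moves to 7(W), 12(W), 13(W); every one is W ⇒ L
n=15: can move to 14, which is L ⇒ W
The starting position 15 is W: Maya should move to 14, handing over an L position.

Maya wins.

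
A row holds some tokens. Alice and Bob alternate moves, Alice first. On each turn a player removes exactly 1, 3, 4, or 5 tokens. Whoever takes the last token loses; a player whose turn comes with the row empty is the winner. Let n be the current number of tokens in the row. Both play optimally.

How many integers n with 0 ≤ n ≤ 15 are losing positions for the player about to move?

Positions with no move are W. A position that does have a move is losing for the player to move precisely when every available move leads to a winning position for the opponent. Fill in the labels:
n=0: no move; the opponent has just taken the last token and therefore loses → W
n=1: L (sole option 0(W) is W)
n=2: W (go to 1, an L position)
n=3: L (options 2(W), 0(W) are all W)
n=4: W (go to 3, an L position)
n=5: W (go to 1, an L position)
n=6: W (go to 3, an L position)
n=7: W (go to 3, an L position)
n=8: W (go to 3, an L position)
n=9: L (options 8(W), 6(W), 5(W), 4(W) are all W)
n=10: W (go to 9, an L position)
n=11: L (options 10(W), 8(W), 7(W), 6(W) are all W)
n=12: W (go to 11, an L position)
n=13: W (go to 9, an L position)
n=14: W (go to 11, an L position)
n=15: W (go to 11, an L position)
L entries with 0 ≤ n ≤ 15: n = 1, 3, 9, 11; that makes 4.

4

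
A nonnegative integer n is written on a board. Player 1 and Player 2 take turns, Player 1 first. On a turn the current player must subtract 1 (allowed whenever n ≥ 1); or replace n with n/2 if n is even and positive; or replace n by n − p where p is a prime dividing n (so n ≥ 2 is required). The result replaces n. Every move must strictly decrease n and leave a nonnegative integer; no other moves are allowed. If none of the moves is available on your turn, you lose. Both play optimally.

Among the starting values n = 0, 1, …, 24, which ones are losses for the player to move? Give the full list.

0, 4, 9, 14, 20, 24

Use the standard recursion: the mover loses at a terminal position; elsewhere, the mover wins exactly when some move hands the opponent an L position.
n=0: no move → L
n=1: W (go to 0, an L position)
n=2: W (go to 0, an L position)
n=3: W (go to 0, an L position)
n=4: L (options 2(W), 3(W) are all W)
n=5: W (go to 0, an L position)
n=6: W (go to 4, an L position)
n=7: W (go to 0, an L position)
n=8: W (go to 4, an L position)
n=9: L (options 6(W), 8(W) are all W)
n=10: W (go to 9, an L position)
n=11: W (go to 0, an L position)
n=12: W (go to 9, an L position)
n=13: W (go to 0, an L position)
n=14: L (options 7(W), 12(W), 13(W) are all W)
n=15: W (go to 14, an L position)
n=16: W (go to 14, an L position)
n=17: W (go to 0, an L position)
n=18: W (go to 9, an L position)
n=19: W (go to 0, an L position)
n=20: L (options 10(W), 15(W), 18(W), 19(W) are all W)
n=21: W (go to 14, an L position)
n=22: W (go to 20, an L position)
n=23: W (go to 0, an L position)
n=24: L (options 12(W), 21(W), 22(W), 23(W) are all W)
The losing starting values of n are exactly the entries labelled L in this table (6 of them).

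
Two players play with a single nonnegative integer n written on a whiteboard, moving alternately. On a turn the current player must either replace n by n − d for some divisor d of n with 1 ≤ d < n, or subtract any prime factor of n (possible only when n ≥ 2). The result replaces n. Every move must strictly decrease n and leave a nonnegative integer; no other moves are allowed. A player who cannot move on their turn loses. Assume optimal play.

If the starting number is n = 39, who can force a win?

Classify positions by backward induction: terminal positions (no move available) are L. From any other position, the mover wins iff some move reaches an L.
n=0: no move → L
n=1: no move → L
n=2: can move to 0, which is L ⇒ W
n=3: can move to 0, which is L ⇒ W
n=4: moves to 2(W), 3(W); every one is W ⇒ L
n=5: can move to 0, which is L ⇒ W
n=6: can move to 4, which is L ⇒ W
n=7: can move to 0, which is L ⇒ W
n=8: can move to 4, which is L ⇒ W
n=9: moves to 6(W), 8(W); every one is W ⇒ L
n=10: can move to 9, which is L ⇒ W
n=11: can move to 0, which is L ⇒ W
n=12: can move to 9, which is L ⇒ W
n=13: can move to 0, which is L ⇒ W
n=14: moves to 7(W), 12(W), 13(W); every one is W ⇒ L
n=15: can move to 14, which is L ⇒ W
n=16: can move to 14, which is L ⇒ W
n=17: can move to 0, which is L ⇒ W
n=18: can move to 9, which is L ⇒ W
n=19: can move to 0, which is L ⇒ W
n=20: moves to 10(W), 15(W), 16(W), 18(W), 19(W); every one is W ⇒ L
n=21: can move to 14, which is L ⇒ W
n=22: can move to 20, which is L ⇒ W
n=23: can move to 0, which is L ⇒ W
n=24: can move to 20, which is L ⇒ W
n=25: can move to 20, which is L ⇒ W
n=26: moves to 13(W), 24(W), 25(W); every one is W ⇒ L
n=27: can move to 26, which is L ⇒ W
n=28: can move to 14, which is L ⇒ W
n=29: can move to 0, which is L ⇒ W
n=30: can move to 20, which is L ⇒ W
n=31: can move to 0, which is L ⇒ W
n=32: moves to 16(W), 24(W), 28(W), 30(W), 31(W); every one is W ⇒ L
n=33: can move to 32, which is L ⇒ W
n=34: can move to 32, which is L ⇒ W
n=35: moves to 28(W), 30(W), 34(W); every one is W ⇒ L
n=36: can move to 32, which is L ⇒ W
n=37: can move to 0, which is L ⇒ W
n=38: moves to 19(W), 36(W), 37(W); every one is W ⇒ L
n=39: can move to 26, which is L ⇒ W
From 39 the player to move can move to 26, reaching an L position.

The first player wins.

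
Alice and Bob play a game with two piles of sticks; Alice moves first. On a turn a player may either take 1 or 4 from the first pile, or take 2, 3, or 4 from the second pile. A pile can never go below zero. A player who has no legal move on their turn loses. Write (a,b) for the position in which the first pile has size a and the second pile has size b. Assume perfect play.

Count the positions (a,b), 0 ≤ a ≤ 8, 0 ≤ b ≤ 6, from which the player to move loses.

22

Work bottom-up. With no move the player to move loses. Otherwise the position is W if at least one move leads to an L position for the opponent, and L if every move leads to a W.
Every move lowers a or b (never raises either), so fill the grid row by row in increasing a, and left to right within a row: each cell's successors are then already labelled.
      b=0  b=1  b=2  b=3  b=4  b=5  b=6
a=0:    L    L    W    W    W    W    L
a=1:    W    W    L    L    W    W    W
a=2:    L    L    W    W    W    W    L
a=3:    W    W    L    L    W    W    W
a=4:    W    W    W    W    L    L    W
a=5:    L    L    W    W    W    W    L
a=6:    W    W    L    L    W    W    W
a=7:    L    L    W    W    W    W    L
a=8:    W    W    L    L    W    W    W
Cells with no legal move (terminal, hence L): (0,0), (0,1).
The remaining L cells, each justified by listing all of its moves:
(0,6): →(0,4)(W), (0,3)(W), (0,2)(W) — all W, so L
(1,2): →(0,2)(W), (1,0)(W) — all W, so L
(1,3): →(0,3)(W), (1,1)(W), (1,0)(W) — all W, so L
(2,0): →(1,0)(W) only, which is W, so L
(2,1): →(1,1)(W) only, which is W, so L
(2,6): →(1,6)(W), (2,4)(W), (2,3)(W), (2,2)(W) — all W, so L
(3,2): →(2,2)(W), (3,0)(W) — all W, so L
(3,3): →(2,3)(W), (3,1)(W), (3,0)(W) — all W, so L
(4,4): →(3,4)(W), (0,4)(W), (4,2)(W), (4,1)(W), (4,0)(W) — all W, so L
(4,5): →(3,5)(W), (0,5)(W), (4,3)(W), (4,2)(W), (4,1)(W) — all W, so L
(5,0): →(4,0)(W), (1,0)(W) — all W, so L
(5,1): →(4,1)(W), (1,1)(W) — all W, so L
(5,6): →(4,6)(W), (1,6)(W), (5,4)(W), (5,3)(W), (5,2)(W) — all W, so L
(6,2): →(5,2)(W), (2,2)(W), (6,0)(W) — all W, so L
(6,3): →(5,3)(W), (2,3)(W), (6,1)(W), (6,0)(W) — all W, so L
(7,0): →(6,0)(W), (3,0)(W) — all W, so L
(7,1): →(6,1)(W), (3,1)(W) — all W, so L
(7,6): →(6,6)(W), (3,6)(W), (7,4)(W), (7,3)(W), (7,2)(W) — all W, so L
(8,2): →(7,2)(W), (4,2)(W), (8,0)(W) — all W, so L
(8,3): →(7,3)(W), (4,3)(W), (8,1)(W), (8,0)(W) — all W, so L
Every other cell has at least one move into one of the L cells above, so it is W.
L cells per row: a=0: 3, a=1: 2, a=2: 3, a=3: 2, a=4: 2, a=5: 3, a=6: 2, a=7: 3, a=8: 2; total 22.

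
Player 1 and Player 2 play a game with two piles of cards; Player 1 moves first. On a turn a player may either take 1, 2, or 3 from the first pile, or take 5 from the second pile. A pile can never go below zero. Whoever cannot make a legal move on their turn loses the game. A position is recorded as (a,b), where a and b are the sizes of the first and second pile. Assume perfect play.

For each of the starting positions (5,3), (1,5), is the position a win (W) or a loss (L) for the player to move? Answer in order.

(5,3): W, (1,5): L

Label each position W (a win for the player to move) or L (a loss). A position with no legal move is L; any other position is W exactly when some move reaches an L, and L when every move reaches a W.
No move ever increases a pile, so every position that can arise here has a ≤ 5 and b ≤ 5; it is enough to label the cells with 0 ≤ a ≤ 5 and 0 ≤ b ≤ 5.
Every move lowers a or b (never raises either), so fill the grid row by row in increasing a, and left to right within a row: each cell's successors are then already labelled.
      b=0  b=1  b=2  b=3  b=4  b=5
a=0:    L    L    L    L    L    W
a=1:    W    W    W    W    W    L
a=2:    W    W    W    W    W    W
a=3:    W    W    W    W    W    W
a=4:    L    L    L    L    L    W
a=5:    W    W    W    W    W    L
Cells with no legal move (terminal, hence L): (0,0), (0,1), (0,2), (0,3), (0,4).
The remaining L cells, each justified by listing all of its moves:
(1,5): L (options (0,5)(W), (1,0)(W) are all W)
(4,0): L (options (3,0)(W), (2,0)(W), (1,0)(W) are all W)
(4,1): L (options (3,1)(W), (2,1)(W), (1,1)(W) are all W)
(4,2): L (options (3,2)(W), (2,2)(W), (1,2)(W) are all W)
(4,3): L (options (3,3)(W), (2,3)(W), (1,3)(W) are all W)
(4,4): L (options (3,4)(W), (2,4)(W), (1,4)(W) are all W)
(5,5): L (options (4,5)(W), (3,5)(W), (2,5)(W), (5,0)(W) are all W)
Every other cell has at least one move into one of the L cells above, so it is W.
(5,3): the move to (4,3) reaches an L cell, so W
(1,5): one of the L cells justified above, so L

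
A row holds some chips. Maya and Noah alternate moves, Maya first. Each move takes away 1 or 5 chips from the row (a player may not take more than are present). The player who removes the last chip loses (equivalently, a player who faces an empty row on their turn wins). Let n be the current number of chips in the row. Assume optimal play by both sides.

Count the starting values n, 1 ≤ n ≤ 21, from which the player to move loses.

Classify positions by backward induction: terminal positions (no move available) are W. From any other position, the mover wins iff some move reaches an L.
n=0: no move; the opponent has just taken the last chip and therefore loses → W
n=1: the only move is to 0(W), a W ⇒ L
n=2: can move to 1, which is L ⇒ W
n=3: the only move is to 2(W), a W ⇒ L
n=4: can move to 3, which is L ⇒ W
n=5: moves to 4(W), 0(W); every one is W ⇒ L
n=6: can move to 5, which is L ⇒ W
n=7: moves to 6(W), 2(W); every one is W ⇒ L
n=8: can move to 7, which is L ⇒ W
n=9: moves to 8(W), 4(W); every one is W ⇒ L
n=10: can move to 9, which is L ⇒ W
n=11: moves to 10(W), 6(W); every one is W ⇒ L
n=12: can move to 11, which is L ⇒ W
n=13: moves to 12(W), 8(W); every one is W ⇒ L
n=14: can move to 13, which is L ⇒ W
n=15: moves to 14(W), 10(W); every one is W ⇒ L
n=16: can move to 15, which is L ⇒ W
n=17: moves to 16(W), 12(W); every one is W ⇒ L
n=18: can move to 17, which is L ⇒ W
n=19: moves to 18(W), 14(W); every one is W ⇒ L
n=20: can move to 19, which is L ⇒ W
n=21: moves to 20(W), 16(W); every one is W ⇒ L
L entries with 1 ≤ n ≤ 21 (the range starts at n=1): n = 1, 3, 5, 7, 9, 11, 13, 15, 17, 19, 21; that makes 11.

11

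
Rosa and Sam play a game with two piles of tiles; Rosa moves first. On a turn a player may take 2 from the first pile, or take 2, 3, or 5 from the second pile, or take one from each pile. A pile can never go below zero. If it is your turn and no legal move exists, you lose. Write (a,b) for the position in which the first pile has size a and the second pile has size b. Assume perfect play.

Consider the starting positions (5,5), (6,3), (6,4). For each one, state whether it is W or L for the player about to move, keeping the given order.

(5,5): W, (6,3): L, (6,4): W

Classify positions by backward induction: terminal positions (no move available) are L. From any other position, the mover wins iff some move reaches an L.
No move ever increases a pile, so every position that can arise here has a ≤ 6 and b ≤ 5; it is enough to label the cells with 0 ≤ a ≤ 6 and 0 ≤ b ≤ 5.
Every move lowers a or b (never raises either), so fill the grid row by row in increasing a, and left to right within a row: each cell's successors are then already labelled.
      b=0  b=1  b=2  b=3  b=4  b=5
a=0:    L    L    W    W    W    W
a=1:    L    W    W    W    L    W
a=2:    W    W    L    L    W    W
a=3:    W    L    L    W    W    W
a=4:    L    L    W    W    W    W
a=5:    L    W    W    W    L    W
a=6:    W    W    L    L    W    W
Cells with no legal move (terminal, hence L): (0,0), (0,1), (1,0).
The remaining L cells, each justified by listing all of its moves:
(1,4): →(1,2)(W), (1,1)(W), (0,3)(W) — all W, so L
(2,2): →(0,2)(W), (2,0)(W), (1,1)(W) — all W, so L
(2,3): →(0,3)(W), (2,1)(W), (2,0)(W), (1,2)(W) — all W, so L
(3,1): →(1,1)(W), (2,0)(W) — all W, so L
(3,2): →(1,2)(W), (3,0)(W), (2,1)(W) — all W, so L
(4,0): →(2,0)(W) only, which is W, so L
(4,1): →(2,1)(W), (3,0)(W) — all W, so L
(5,0): →(3,0)(W) only, which is W, so L
(5,4): →(3,4)(W), (5,2)(W), (5,1)(W), (4,3)(W) — all W, so L
(6,2): →(4,2)(W), (6,0)(W), (5,1)(W) — all W, so L
(6,3): →(4,3)(W), (6,1)(W), (6,0)(W), (5,2)(W) — all W, so L
Every other cell has at least one move into one of the L cells above, so it is W.
(5,5): the move to (5,0) reaches an L cell, so W
(6,3): one of the L cells justified above, so L
(6,4): the move to (6,2) reaches an L cell, so W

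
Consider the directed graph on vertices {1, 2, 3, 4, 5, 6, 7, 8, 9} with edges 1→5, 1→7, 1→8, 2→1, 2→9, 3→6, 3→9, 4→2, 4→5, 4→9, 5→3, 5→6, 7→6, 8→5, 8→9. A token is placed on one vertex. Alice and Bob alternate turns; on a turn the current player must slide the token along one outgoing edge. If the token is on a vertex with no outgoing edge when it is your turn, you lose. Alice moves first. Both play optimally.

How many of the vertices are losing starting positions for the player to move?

Use the standard recursion: the mover loses at a terminal position; elsewhere, the mover wins exactly when some move hands the opponent an L position.
Every edge goes from a vertex to one that appears earlier in the order 9, 6, 3, 5, 7, 8, 1, 2, 4, so processing vertices in that order labels each vertex after all of its successors.
9: no outgoing edge → L
6: no outgoing edge → L
3: can move to 6, which is L ⇒ W
5: can move to 6, which is L ⇒ W
7: can move to 6, which is L ⇒ W
8: can move to 9, which is L ⇒ W
1: moves to 8(W), 7(W), 5(W); every one is W ⇒ L
2: can move to 1, which is L ⇒ W
4: can move to 9, which is L ⇒ W
The L vertices are 1, 6, 9; that is 3 in all.

3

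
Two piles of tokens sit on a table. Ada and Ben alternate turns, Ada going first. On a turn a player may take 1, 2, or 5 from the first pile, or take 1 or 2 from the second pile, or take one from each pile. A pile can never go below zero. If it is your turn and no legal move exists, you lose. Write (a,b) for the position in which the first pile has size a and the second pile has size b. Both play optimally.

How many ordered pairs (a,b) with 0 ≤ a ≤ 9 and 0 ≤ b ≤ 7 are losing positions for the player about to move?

Positions with no move are L. A position that does have a move is losing for the player to move precisely when every available move leads to a winning position for the opponent. Fill in the labels:
Every move lowers a or b (never raises either), so fill the grid row by row in increasing a, and left to right within a row: each cell's successors are then already labelled.
      b=0  b=1  b=2  b=3  b=4  b=5  b=6  b=7
a=0:    L    W    W    L    W    W    L    W
a=1:    W    W    L    W    W    L    W    W
a=2:    W    L    W    W    L    W    W    L
a=3:    L    W    W    L    W    W    L    W
a=4:    W    W    L    W    W    L    W    W
a=5:    W    L    W    W    L    W    W    L
a=6:    L    W    W    L    W    W    L    W
a=7:    W    W    L    W    W    L    W    W
a=8:    W    L    W    W    L    W    W    L
a=9:    L    W    W    L    W    W    L    W
Cells with no legal move (terminal, hence L): (0,0).
The remaining L cells, each justified by listing all of its moves:
(0,3): L (options (0,2)(W), (0,1)(W) are all W)
(0,6): L (options (0,5)(W), (0,4)(W) are all W)
(1,2): L (options (0,2)(W), (1,1)(W), (1,0)(W), (0,1)(W) are all W)
(1,5): L (options (0,5)(W), (1,4)(W), (1,3)(W), (0,4)(W) are all W)
(2,1): L (options (1,1)(W), (0,1)(W), (2,0)(W), (1,0)(W) are all W)
(2,4): L (options (1,4)(W), (0,4)(W), (2,3)(W), (2,2)(W), (1,3)(W) are all W)
(2,7): L (options (1,7)(W), (0,7)(W), (2,6)(W), (2,5)(W), (1,6)(W) are all W)
(3,0): L (options (2,0)(W), (1,0)(W) are all W)
(3,3): L (options (2,3)(W), (1,3)(W), (3,2)(W), (3,1)(W), (2,2)(W) are all W)
(3,6): L (options (2,6)(W), (1,6)(W), (3,5)(W), (3,4)(W), (2,5)(W) are all W)
(4,2): L (options (3,2)(W), (2,2)(W), (4,1)(W), (4,0)(W), (3,1)(W) are all W)
(4,5): L (options (3,5)(W), (2,5)(W), (4,4)(W), (4,3)(W), (3,4)(W) are all W)
(5,1): L (options (4,1)(W), (3,1)(W), (0,1)(W), (5,0)(W), (4,0)(W) are all W)
(5,4): L (options (4,4)(W), (3,4)(W), (0,4)(W), (5,3)(W), (5,2)(W), (4,3)(W) are all W)
(5,7): L (options (4,7)(W), (3,7)(W), (0,7)(W), (5,6)(W), (5,5)(W), (4,6)(W) are all W)
(6,0): L (options (5,0)(W), (4,0)(W), (1,0)(W) are all W)
(6,3): L (options (5,3)(W), (4,3)(W), (1,3)(W), (6,2)(W), (6,1)(W), (5,2)(W) are all W)
(6,6): L (options (5,6)(W), (4,6)(W), (1,6)(W), (6,5)(W), (6,4)(W), (5,5)(W) are all W)
(7,2): L (options (6,2)(W), (5,2)(W), (2,2)(W), (7,1)(W), (7,0)(W), (6,1)(W) are all W)
(7,5): L (options (6,5)(W), (5,5)(W), (2,5)(W), (7,4)(W), (7,3)(W), (6,4)(W) are all W)
(8,1): L (options (7,1)(W), (6,1)(W), (3,1)(W), (8,0)(W), (7,0)(W) are all W)
(8,4): L (options (7,4)(W), (6,4)(W), (3,4)(W), (8,3)(W), (8,2)(W), (7,3)(W) are all W)
(8,7): L (options (7,7)(W), (6,7)(W), (3,7)(W), (8,6)(W), (8,5)(W), (7,6)(W) are all W)
(9,0): L (options (8,0)(W), (7,0)(W), (4,0)(W) are all W)
(9,3): L (options (8,3)(W), (7,3)(W), (4,3)(W), (9,2)(W), (9,1)(W), (8,2)(W) are all W)
(9,6): L (options (8,6)(W), (7,6)(W), (4,6)(W), (9,5)(W), (9,4)(W), (8,5)(W) are all W)
Every other cell has at least one move into one of the L cells above, so it is W.
L cells per row: a=0: 3, a=1: 2, a=2: 3, a=3: 3, a=4: 2, a=5: 3, a=6: 3, a=7: 2, a=8: 3, a=9: 3; total 27.

27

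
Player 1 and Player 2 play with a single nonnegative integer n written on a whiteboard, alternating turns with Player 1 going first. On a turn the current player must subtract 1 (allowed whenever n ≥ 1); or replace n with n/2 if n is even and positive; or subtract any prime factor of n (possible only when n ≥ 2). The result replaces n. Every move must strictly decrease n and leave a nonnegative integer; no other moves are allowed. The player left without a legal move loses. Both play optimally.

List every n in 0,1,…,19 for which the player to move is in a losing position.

0, 4, 9, 14

Use the standard recursion: the mover loses at a terminal position; elsewhere, the mover wins exactly when some move hands the opponent an L position.
n=0: no move → L
n=1: reaches L-position 0 → W
n=2: reaches L-position 0 → W
n=3: reaches L-position 0 → W
n=4: only reaches 2(W), 3(W), all W → L
n=5: reaches L-position 0 → W
n=6: reaches L-position 4 → W
n=7: reaches L-position 0 → W
n=8: reaches L-position 4 → W
n=9: only reaches 6(W), 8(W), all W → L
n=10: reaches L-position 9 → W
n=11: reaches L-position 0 → W
n=12: reaches L-position 9 → W
n=13: reaches L-position 0 → W
n=14: only reaches 7(W), 12(W), 13(W), all W → L
n=15: reaches L-position 14 → W
n=16: reaches L-position 14 → W
n=17: reaches L-position 0 → W
n=18: reaches L-position 9 → W
n=19: reaches L-position 0 → W
The losing starting values of n are exactly the entries labelled L in this table (4 of them).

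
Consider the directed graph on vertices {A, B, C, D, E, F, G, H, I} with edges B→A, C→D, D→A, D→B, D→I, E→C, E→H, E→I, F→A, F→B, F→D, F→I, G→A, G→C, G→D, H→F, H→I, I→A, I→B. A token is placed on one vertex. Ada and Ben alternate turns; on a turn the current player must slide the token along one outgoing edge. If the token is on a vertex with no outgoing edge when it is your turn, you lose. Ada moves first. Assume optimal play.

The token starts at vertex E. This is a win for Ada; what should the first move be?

Work bottom-up. With no move the player to move loses. Otherwise the position is W if at least one move leads to an L position for the opponent, and L if every move leads to a W.
Every edge goes from a vertex to one that appears earlier in the order A, B, I, D, C, F, G, H, E, so processing vertices in that order labels each vertex after all of its successors.
A: no outgoing edge → L
B: reaches L-position A → W
I: reaches L-position A → W
D: reaches L-position A → W
C: only reaches D(W), which is W → L
F: reaches L-position A → W
G: reaches L-position C → W
H: only reaches F(W), I(W), all W → L
E: reaches L-position H → W
From E, the L positions reachable in one move are: H, C. Any move reaching one of these is winning.

Move to H.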